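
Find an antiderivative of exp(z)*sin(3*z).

Let I denote the integral. Integrate by parts with u = sin(3*z), dv = exp(z) dz, so v = exp(z): I = exp(z)*sin(3*z) − 3·∫ exp(z)*cos(3*z) dz.
Apply parts again with u = cos(3*z), dv = exp(z) dz: ∫ exp(z)*cos(3*z) dz = exp(z)*cos(3*z) + 3·I. Substituting back brings back I: I = exp(z)*sin(3*z) - 3*exp(z)*cos(3*z) − 9·I.
Solving for I: (1 + 9)·I equals the remaining terms, so I = (1/10)·(exp(z)*sin(3*z) - 3*exp(z)*cos(3*z)).

exp(z)*sin(3*z)/10 - 3*exp(z)*cos(3*z)/10 + C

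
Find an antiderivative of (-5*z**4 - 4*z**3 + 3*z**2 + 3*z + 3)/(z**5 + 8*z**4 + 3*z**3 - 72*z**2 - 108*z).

-log(z)/36 - 79*log(z - 3)/135 - 39*log(z + 2)/40 + 46*log(z + 3)/9 - 1841*log(z + 6)/216 + C

Factor the denominator: z*(z - 3)*(z + 2)*(z + 3)*(z + 6).
Partial-fraction decomposition: -1841/(216*(z + 6)) + 46/(9*(z + 3)) - 39/(40*(z + 2)) - 79/(135*(z - 3)) - 1/(36*z).
Integrate each term: A/(z−a) contributes A·log|z−a|.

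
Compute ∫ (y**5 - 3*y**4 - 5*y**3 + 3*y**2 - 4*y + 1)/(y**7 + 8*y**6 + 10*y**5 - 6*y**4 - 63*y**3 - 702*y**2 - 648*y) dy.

-log(y)/648 - 17*log(y - 3)/1944 + 3*log(y + 1)/200 + 67*log(y + 4)/200 - 10451*log(y + 6)/24300 + 61*log(y**2 + 9)/1350 - 269*atan(y/3)/4050 + C

Factor the denominator: y*(y - 3)*(y + 1)*(y + 4)*(y + 6)*(y**2 + 9).
Partial-fraction decomposition: (122*y - 269)/(1350*(y**2 + 9)) - 10451/(24300*(y + 6)) + 67/(200*(y + 4)) + 3/(200*(y + 1)) - 17/(1944*(y - 3)) - 1/(648*y).
Integrate each term; A/(y−a) gives A·log|y−a|; the (By+D)/(y²+p²) term gives a log and an atan.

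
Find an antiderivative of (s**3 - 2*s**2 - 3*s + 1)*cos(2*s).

Use integration by parts with u = s**3 - 2*s**2 - 3*s + 1, dv = cos(2*s) ds, so v = sin(2*s)/2.
Apply parts 3 times (tabular method): alternate signs, differentiate u down to 0, integrate dv up.

s**3*sin(2*s)/2 - s**2*sin(2*s) + 3*s**2*cos(2*s)/4 - 9*s*sin(2*s)/4 - s*cos(2*s) + sin(2*s) - 9*cos(2*s)/8 + C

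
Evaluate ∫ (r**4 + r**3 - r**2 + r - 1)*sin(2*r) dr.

-r**4*cos(2*r)/2 + r**3*sin(2*r) - r**3*cos(2*r)/2 + 3*r**2*sin(2*r)/4 + 2*r**2*cos(2*r) - 2*r*sin(2*r) + r*cos(2*r)/4 - sin(2*r)/8 - cos(2*r)/2 + C

Use integration by parts with u = r**4 + r**3 - r**2 + r - 1, dv = sin(2*r) dr, so v = -cos(2*r)/2.
Apply parts 4 times (tabular method): alternate signs, differentiate u down to 0, integrate dv up.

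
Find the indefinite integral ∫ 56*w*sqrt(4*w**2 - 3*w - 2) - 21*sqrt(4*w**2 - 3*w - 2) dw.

14*(4*w**2 - 3*w - 2)**(3/2)/3 + C

Let u = 4*w**2 - 3*w - 2, so du = (8*w - 3) dw.
Rewriting, the integral becomes 7·∫ √u du = 7·(2/3)u^(3/2).
Substituting back, u = 4*w**2 - 3*w - 2.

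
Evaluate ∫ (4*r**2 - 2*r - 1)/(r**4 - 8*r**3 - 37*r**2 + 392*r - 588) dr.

Factor the denominator: (r - 7)*(r - 6)*(r - 2)*(r + 7).
Partial-fraction decomposition: -209/(1638*(r + 7)) + 11/(180*(r - 2)) - 131/(52*(r - 6)) + 181/(70*(r - 7)).
Integrate each term: A/(r−a) contributes A·log|r−a|.

181*log(r - 7)/70 - 131*log(r - 6)/52 + 11*log(r - 2)/180 - 209*log(r + 7)/1638 + C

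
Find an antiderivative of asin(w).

w*asin(w) + sqrt(-w**2 + 1) + C

Use integration by parts with u = arcsin(w), dv = dw.
Then du = 1/sqrt(-w**2 + 1) dw.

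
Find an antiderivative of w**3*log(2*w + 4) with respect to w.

Use integration by parts with u = log(2*w + 4), dv = w**3 dw.
Then du = 2/(2*w + 4) dw and v = w**4/4.

w**4*log(2*w + 4)/4 - w**4/16 + w**3/6 - w**2/2 + 2*w - 4*log(w + 2) + C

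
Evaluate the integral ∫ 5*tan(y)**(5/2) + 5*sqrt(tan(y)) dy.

Let u = tan(y), so du = (tan(y)**2 + 1) dy.
Rewriting, the integral becomes 5·∫ √u du = 5·(2/3)u^(3/2).
Substituting back, u = tan(y).

10*tan(y)**(3/2)/3 + C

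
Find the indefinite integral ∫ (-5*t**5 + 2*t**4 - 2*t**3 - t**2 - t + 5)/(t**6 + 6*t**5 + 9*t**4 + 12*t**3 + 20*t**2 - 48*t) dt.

-5*log(t)/48 - log(t - 1)/50 + 55*log(t + 3)/6 - 5753*log(t + 4)/400 + 17*log(t**2 + 4)/100 + 199*atan(t/2)/200 + C

Factor the denominator: t*(t - 1)*(t + 3)*(t + 4)*(t**2 + 4).
Partial-fraction decomposition: (34*t + 199)/(100*(t**2 + 4)) - 5753/(400*(t + 4)) + 55/(6*(t + 3)) - 1/(50*(t - 1)) - 5/(48*t).
Integrate each term; A/(t−a) gives A·log|t−a|; the (Bt+D)/(t²+p²) term gives a log and an atan.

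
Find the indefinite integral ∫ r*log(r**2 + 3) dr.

r**2*log(r**2 + 3)/2 - r**2/2 + 3*log(r**2 + 3)/2 + C

Let u = r**2 + 3, so du = (2*r) dr.
The integral becomes (1/2)·∫ log(u) du; integrate by parts with u′=log(u), dv′=du.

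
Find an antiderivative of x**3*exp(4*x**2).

Let u = x², du = 2x dx; rewrite as (1/2)∫ u^1·exp(4u) du.
Now integrate by parts 1 time.

(4*x**2 - 1)*exp(4*x**2)/32 + C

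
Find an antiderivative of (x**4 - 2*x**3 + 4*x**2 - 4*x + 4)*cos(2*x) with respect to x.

x**4*sin(2*x)/2 - x**3*sin(2*x) + x**3*cos(2*x) + x**2*sin(2*x)/2 - 3*x**2*cos(2*x)/2 - x*sin(2*x)/2 + x*cos(2*x)/2 + 7*sin(2*x)/4 - cos(2*x)/4 + C

Use integration by parts with u = x**4 - 2*x**3 + 4*x**2 - 4*x + 4, dv = cos(2*x) dx, so v = sin(2*x)/2.
Apply parts 4 times (tabular method): alternate signs, differentiate u down to 0, integrate dv up.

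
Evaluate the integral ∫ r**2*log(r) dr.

r**3*log(r)/3 - r**3/9 + C

Use integration by parts with u = log(r), dv = r**2 dr.
Then du = 1/r dr and v = r**3/3.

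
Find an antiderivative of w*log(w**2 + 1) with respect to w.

w**2*log(w**2 + 1)/2 - w**2/2 + log(w**2 + 1)/2 + C

Let u = w**2 + 1, so du = (2*w) dw.
The integral becomes (1/2)·∫ log(u) du; integrate by parts with u′=log(u), dv′=du.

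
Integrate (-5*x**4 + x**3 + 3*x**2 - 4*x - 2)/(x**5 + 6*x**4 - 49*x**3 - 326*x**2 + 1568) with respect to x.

Factor the denominator: (x - 7)*(x - 2)*(x + 4)**2*(x + 7).
Partial-fraction decomposition: -12175/(1134*(x + 7)) + 46105/(6534*(x + 4)) - 641/(99*(x + 4)**2) + 7/(162*(x - 2)) - 2309/(1694*(x - 7)).
Integrate each term; A/(x−a) gives A·log|x−a|; A/(x−a)² gives −A/(x−a).

-2309*log(x - 7)/1694 + 7*log(x - 2)/162 + 46105*log(x + 4)/6534 - 12175*log(x + 7)/1134 + 641/(99*x + 396) + C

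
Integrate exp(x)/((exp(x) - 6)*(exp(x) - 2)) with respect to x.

Let u = e^x, du = e^x dx.
The integral becomes ∫ du/((u-2)(u-6)); decompose into partial fractions.

log(exp(x) - 6)/4 - log(exp(x) - 2)/4 + C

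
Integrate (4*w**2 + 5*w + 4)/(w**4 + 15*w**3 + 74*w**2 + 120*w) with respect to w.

log(w)/30 - 6*log(w + 4) + 79*log(w + 5)/5 - 59*log(w + 6)/6 + C

Factor the denominator: w*(w + 4)*(w + 5)*(w + 6).
Partial-fraction decomposition: -59/(6*(w + 6)) + 79/(5*(w + 5)) - 6/(w + 4) + 1/(30*w).
Integrate each term: A/(w−a) contributes A·log|w−a|.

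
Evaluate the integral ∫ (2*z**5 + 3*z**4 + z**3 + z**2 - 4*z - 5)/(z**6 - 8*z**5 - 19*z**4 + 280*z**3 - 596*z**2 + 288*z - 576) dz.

19663*log(z - 6)/1776 - 5401*log(z - 4)/578 + 473*log(z + 6)/1776 + 69*log(z**2 + 1)/21386 + 21*atan(z)/10693 + 575/(68*z - 272) + C

Factor the denominator: (z - 6)*(z - 4)**2*(z + 6)*(z**2 + 1).
Partial-fraction decomposition: 3*(23*z + 7)/(10693*(z**2 + 1)) + 473/(1776*(z + 6)) - 5401/(578*(z - 4)) - 575/(68*(z - 4)**2) + 19663/(1776*(z - 6)).
Integrate each term; A/(z−a) gives A·log|z−a|; the (Bz+D)/(z²+p²) term gives a log and an atan.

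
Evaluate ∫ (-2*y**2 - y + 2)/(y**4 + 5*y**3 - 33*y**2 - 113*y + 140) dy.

-53*log(y - 5)/432 + log(y - 1)/160 - 26*log(y + 4)/135 + 89*log(y + 7)/288 + C

Factor the denominator: (y - 5)*(y - 1)*(y + 4)*(y + 7).
Partial-fraction decomposition: 89/(288*(y + 7)) - 26/(135*(y + 4)) + 1/(160*(y - 1)) - 53/(432*(y - 5)).
Integrate each term: A/(y−a) contributes A·log|y−a|.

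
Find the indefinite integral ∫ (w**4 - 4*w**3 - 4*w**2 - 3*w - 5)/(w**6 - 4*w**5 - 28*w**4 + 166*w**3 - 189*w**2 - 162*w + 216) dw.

Factor the denominator: (w - 4)*(w - 3)**2*(w - 1)*(w + 1)*(w + 6).
Partial-fraction decomposition: -2029/(28350*(w + 6)) - 1/(800*(w + 1)) + 5/(56*(w - 1)) + 1357/(2592*(w - 3)) + 77/(72*(w - 3)**2) - 27/(50*(w - 4)).
Integrate each term; A/(w−a) gives A·log|w−a|; A/(w−a)² gives −A/(w−a).

-27*log(w - 4)/50 + 1357*log(w - 3)/2592 + 5*log(w - 1)/56 - log(w + 1)/800 - 2029*log(w + 6)/28350 - 77/(72*w - 216) + C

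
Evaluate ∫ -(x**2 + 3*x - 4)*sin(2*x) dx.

Use integration by parts with u = x**2 + 3*x - 4, dv = -sin(2*x) dx, so v = cos(2*x)/2.
Apply parts 2 times (tabular method): alternate signs, differentiate u down to 0, integrate dv up.

x**2*cos(2*x)/2 - x*sin(2*x)/2 + 3*x*cos(2*x)/2 - 3*sin(2*x)/4 - 9*cos(2*x)/4 + C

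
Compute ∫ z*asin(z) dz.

z**2*asin(z)/2 + z*sqrt(-z**2 + 1)/4 - asin(z)/4 + C

Use integration by parts with u = arcsin(z), dv = z dz.
Then du = 1/sqrt(-z**2 + 1) dz.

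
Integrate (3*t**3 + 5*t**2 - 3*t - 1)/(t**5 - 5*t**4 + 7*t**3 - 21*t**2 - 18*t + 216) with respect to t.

259*log(t - 4)/150 - 58*log(t - 3)/45 + log(t + 2)/390 - 644*log(t**2 + 9)/2925 - 34*atan(t/3)/2925 + C

Factor the denominator: (t - 4)*(t - 3)*(t + 2)*(t**2 + 9).
Partial-fraction decomposition: -2*(644*t + 51)/(2925*(t**2 + 9)) + 1/(390*(t + 2)) - 58/(45*(t - 3)) + 259/(150*(t - 4)).
Integrate each term; A/(t−a) gives A·log|t−a|; the (Bt+D)/(t²+p²) term gives a log and an atan.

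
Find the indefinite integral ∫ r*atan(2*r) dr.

r**2*atan(2*r)/2 - r/4 + atan(2*r)/8 + C

Use integration by parts with u = arctan(2*r), dv = r dr.
Then du = 2/(4*r**2 + 1) dr.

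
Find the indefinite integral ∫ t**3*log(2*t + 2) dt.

t**4*log(2*t + 2)/4 - t**4/16 + t**3/12 - t**2/8 + t/4 - log(t + 1)/4 + C

Use integration by parts with u = log(2*t + 2), dv = t**3 dt.
Then du = 2/(2*t + 2) dt and v = t**4/4.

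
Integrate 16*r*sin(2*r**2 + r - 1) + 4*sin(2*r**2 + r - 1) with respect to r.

Let u = 2*r**2 + r - 1, so du = (4*r + 1) dr.
Rewriting, the integral becomes 4·∫ sin(u) du = 4·-cos(u).
Substituting back, u = 2*r**2 + r - 1.

-4*cos(2*r**2 + r - 1) + C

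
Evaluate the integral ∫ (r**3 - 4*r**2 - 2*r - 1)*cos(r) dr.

r**3*sin(r) - 4*r**2*sin(r) + 3*r**2*cos(r) - 8*r*sin(r) - 8*r*cos(r) + 7*sin(r) - 8*cos(r) + C

Use integration by parts with u = r**3 - 4*r**2 - 2*r - 1, dv = cos(r) dr, so v = sin(r).
Apply parts 3 times (tabular method): alternate signs, differentiate u down to 0, integrate dv up.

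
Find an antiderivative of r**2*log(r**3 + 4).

r**3*log(r**3 + 4)/3 - r**3/3 + 4*log(r**3 + 4)/3 + C

Let u = r**3 + 4, so du = (3*r**2) dr.
The integral becomes (1/3)·∫ log(u) du; integrate by parts with u′=log(u), dv′=du.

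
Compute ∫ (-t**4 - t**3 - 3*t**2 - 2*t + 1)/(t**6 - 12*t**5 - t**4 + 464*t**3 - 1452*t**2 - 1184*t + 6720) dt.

-484*log(t - 7)/351 + 417*log(t - 5)/77 - 73*log(t - 4)/18 - 5*log(t + 2)/3024 + 47*log(t + 6)/2288 + 25/(12*t - 48) + C

Factor the denominator: (t - 7)*(t - 5)*(t - 4)**2*(t + 2)*(t + 6).
Partial-fraction decomposition: 47/(2288*(t + 6)) - 5/(3024*(t + 2)) - 73/(18*(t - 4)) - 25/(12*(t - 4)**2) + 417/(77*(t - 5)) - 484/(351*(t - 7)).
Integrate each term; A/(t−a) gives A·log|t−a|; A/(t−a)² gives −A/(t−a).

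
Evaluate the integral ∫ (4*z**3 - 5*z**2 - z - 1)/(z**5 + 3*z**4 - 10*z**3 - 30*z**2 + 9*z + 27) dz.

Factor the denominator: (z - 3)*(z - 1)*(z + 1)*(z + 3)**2.
Partial-fraction decomposition: 17/(576*(z + 3)) + 151/(48*(z + 3)**2) - 9/(32*(z + 1)) + 3/(64*(z - 1)) + 59/(288*(z - 3)).
Integrate each term; A/(z−a) gives A·log|z−a|; A/(z−a)² gives −A/(z−a).

59*log(z - 3)/288 + 3*log(z - 1)/64 - 9*log(z + 1)/32 + 17*log(z + 3)/576 - 151/(48*z + 144) + C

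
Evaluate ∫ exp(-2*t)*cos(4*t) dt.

Let I denote the integral. Integrate by parts with u = cos(4*t), dv = exp(-2*t) dt, so v = -exp(-2*t)/2: I = -exp(-2*t)*cos(4*t)/2 − 2·∫ exp(-2*t)*sin(4*t) dt.
Apply parts again with u = sin(4*t), dv = exp(-2*t) dt: ∫ exp(-2*t)*sin(4*t) dt = -exp(-2*t)*sin(4*t)/2 + 2·I. Substituting back brings back I: I = exp(-2*t)*sin(4*t) - exp(-2*t)*cos(4*t)/2 − 4·I.
Solving for I: (1 + 4)·I equals the remaining terms, so I = (1/5)·(exp(-2*t)*sin(4*t) - exp(-2*t)*cos(4*t)/2).

exp(-2*t)*sin(4*t)/5 - exp(-2*t)*cos(4*t)/10 + C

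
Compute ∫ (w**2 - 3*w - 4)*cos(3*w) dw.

Use integration by parts with u = w**2 - 3*w - 4, dv = cos(3*w) dw, so v = sin(3*w)/3.
Apply parts 2 times (tabular method): alternate signs, differentiate u down to 0, integrate dv up.

w**2*sin(3*w)/3 - w*sin(3*w) + 2*w*cos(3*w)/9 - 38*sin(3*w)/27 - cos(3*w)/3 + C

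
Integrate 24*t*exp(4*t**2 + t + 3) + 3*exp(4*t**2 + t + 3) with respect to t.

Let u = 4*t**2 + t + 3, so du = (8*t + 1) dt.
Rewriting, the integral becomes 3·∫ e^u du = 3·e^u.
Substituting back, u = 4*t**2 + t + 3.

3*exp(4*t**2 + t + 3) + C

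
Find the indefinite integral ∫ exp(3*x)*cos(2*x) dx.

Let I denote the integral. Integrate by parts with u = cos(2*x), dv = exp(3*x) dx, so v = exp(3*x)/3: I = exp(3*x)*cos(2*x)/3 + (2/3)·∫ exp(3*x)*sin(2*x) dx.
Apply parts again with u = sin(2*x), dv = exp(3*x) dx: ∫ exp(3*x)*sin(2*x) dx = exp(3*x)*sin(2*x)/3 − (2/3)·I. Substituting back brings back I: I = 2*exp(3*x)*sin(2*x)/9 + exp(3*x)*cos(2*x)/3 − (4/9)·I.
Solving for I: (1 + 4/9)·I equals the remaining terms, so I = (9/13)·(2*exp(3*x)*sin(2*x)/9 + exp(3*x)*cos(2*x)/3).

2*exp(3*x)*sin(2*x)/13 + 3*exp(3*x)*cos(2*x)/13 + C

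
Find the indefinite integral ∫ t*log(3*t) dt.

t**2*(log(t) + log(3))/2 - t**2/4 + C

Use integration by parts with u = log(3*t), dv = t dt.
Then du = 1/t dt and v = t**2/2.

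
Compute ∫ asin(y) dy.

Use integration by parts with u = arcsin(y), dv = dy.
Then du = 1/sqrt(-y**2 + 1) dy.

y*asin(y) + sqrt(-y**2 + 1) + C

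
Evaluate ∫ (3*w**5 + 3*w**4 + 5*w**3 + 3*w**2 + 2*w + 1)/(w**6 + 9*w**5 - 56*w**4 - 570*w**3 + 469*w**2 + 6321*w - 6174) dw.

Factor the denominator: (w - 7)*(w - 3)*(w - 1)*(w + 6)*(w + 7)**2.
Partial-fraction decomposition: -7135717/(313600*(w + 7)) - 44799/(1120*(w + 7)**2) + 1571/(63*(w + 6)) + 17/(5376*(w - 1)) - 1141/(7200*(w - 3)) + 4577/(4704*(w - 7)).
Integrate each term; A/(w−a) gives A·log|w−a|; A/(w−a)² gives −A/(w−a).

4577*log(w - 7)/4704 - 1141*log(w - 3)/7200 + 17*log(w - 1)/5376 + 1571*log(w + 6)/63 - 7135717*log(w + 7)/313600 + 44799/(1120*w + 7840) + C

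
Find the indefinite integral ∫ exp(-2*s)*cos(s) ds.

exp(-2*s)*sin(s)/5 - 2*exp(-2*s)*cos(s)/5 + C

Let I denote the integral. Integrate by parts with u = cos(s), dv = exp(-2*s) ds, so v = -exp(-2*s)/2: I = -exp(-2*s)*cos(s)/2 − (1/2)·∫ exp(-2*s)*sin(s) ds.
Apply parts again with u = sin(s), dv = exp(-2*s) ds: ∫ exp(-2*s)*sin(s) ds = -exp(-2*s)*sin(s)/2 + (1/2)·I. Substituting back brings back I: I = exp(-2*s)*sin(s)/4 - exp(-2*s)*cos(s)/2 − (1/4)·I.
Solving for I: (1 + 1/4)·I equals the remaining terms, so I = (4/5)·(exp(-2*s)*sin(s)/4 - exp(-2*s)*cos(s)/2).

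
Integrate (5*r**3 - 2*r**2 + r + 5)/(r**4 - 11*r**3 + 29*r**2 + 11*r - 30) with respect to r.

Factor the denominator: (r - 6)*(r - 5)*(r - 1)*(r + 1).
Partial-fraction decomposition: 1/(28*(r + 1)) + 9/(40*(r - 1)) - 195/(8*(r - 5)) + 1019/(35*(r - 6)).
Integrate each term: A/(r−a) contributes A·log|r−a|.

1019*log(r - 6)/35 - 195*log(r - 5)/8 + 9*log(r - 1)/40 + log(r + 1)/28 + C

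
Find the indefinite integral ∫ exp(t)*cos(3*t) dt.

Let I denote the integral. Integrate by parts with u = cos(3*t), dv = exp(t) dt, so v = exp(t): I = exp(t)*cos(3*t) + 3·∫ exp(t)*sin(3*t) dt.
Apply parts again with u = sin(3*t), dv = exp(t) dt: ∫ exp(t)*sin(3*t) dt = exp(t)*sin(3*t) − 3·I. Substituting back brings back I: I = 3*exp(t)*sin(3*t) + exp(t)*cos(3*t) − 9·I.
Solving for I: (1 + 9)·I equals the remaining terms, so I = (1/10)·(3*exp(t)*sin(3*t) + exp(t)*cos(3*t)).

3*exp(t)*sin(3*t)/10 + exp(t)*cos(3*t)/10 + C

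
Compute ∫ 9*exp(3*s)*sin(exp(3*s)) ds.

Let u = exp(3*s), so du = (3*exp(3*s)) ds.
Rewriting, the integral becomes 3·∫ sin(u) du = 3·-cos(u).
Substituting back, u = exp(3*s).

-3*cos(exp(3*s)) + C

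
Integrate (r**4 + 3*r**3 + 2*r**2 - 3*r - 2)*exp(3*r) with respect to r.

(27*r**4 + 45*r**3 + 9*r**2 - 87*r - 25)*exp(3*r)/81 + C

Use integration by parts with u = r**4 + 3*r**3 + 2*r**2 - 3*r - 2, dv = exp(3*r) dr, so v = exp(3*r)/3.
Apply parts 4 times (tabular method): alternate signs, differentiate u down to 0, integrate dv up.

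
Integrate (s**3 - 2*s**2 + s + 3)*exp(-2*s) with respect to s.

(-4*s**3 + 2*s**2 - 2*s - 13)*exp(-2*s)/8 + C

Use integration by parts with u = s**3 - 2*s**2 + s + 3, dv = exp(-2*s) ds, so v = -exp(-2*s)/2.
Apply parts 3 times (tabular method): alternate signs, differentiate u down to 0, integrate dv up.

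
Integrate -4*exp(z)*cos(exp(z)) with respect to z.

Let u = exp(z), so du = (exp(z)) dz.
Rewriting, the integral becomes -4·∫ cos(u) du = -4·sin(u).
Substituting back, u = exp(z).

-4*sin(exp(z)) + C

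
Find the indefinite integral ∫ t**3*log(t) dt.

t**4*log(t)/4 - t**4/16 + C

Use integration by parts with u = log(t), dv = t**3 dt.
Then du = 1/t dt and v = t**4/4.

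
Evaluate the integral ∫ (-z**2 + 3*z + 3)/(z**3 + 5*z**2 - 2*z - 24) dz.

log(z - 2)/6 + 3*log(z + 3) - 25*log(z + 4)/6 + C

Factor the denominator: (z - 2)*(z + 3)*(z + 4).
Partial-fraction decomposition: -25/(6*(z + 4)) + 3/(z + 3) + 1/(6*(z - 2)).
Integrate each term: A/(z−a) contributes A·log|z−a|.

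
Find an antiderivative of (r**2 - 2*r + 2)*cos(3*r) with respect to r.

r**2*sin(3*r)/3 - 2*r*sin(3*r)/3 + 2*r*cos(3*r)/9 + 16*sin(3*r)/27 - 2*cos(3*r)/9 + C

Use integration by parts with u = r**2 - 2*r + 2, dv = cos(3*r) dr, so v = sin(3*r)/3.
Apply parts 2 times (tabular method): alternate signs, differentiate u down to 0, integrate dv up.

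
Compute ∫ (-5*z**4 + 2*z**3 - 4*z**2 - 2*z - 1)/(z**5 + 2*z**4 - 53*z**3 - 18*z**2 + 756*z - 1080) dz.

-1493*log(z - 5)/363 + 197*log(z - 3)/81 - 85*log(z - 2)/192 - 1804289*log(z + 6)/627264 - 7045/(792*z + 4752) + C

Factor the denominator: (z - 5)*(z - 3)*(z - 2)*(z + 6)**2.
Partial-fraction decomposition: -1804289/(627264*(z + 6)) + 7045/(792*(z + 6)**2) - 85/(192*(z - 2)) + 197/(81*(z - 3)) - 1493/(363*(z - 5)).
Integrate each term; A/(z−a) gives A·log|z−a|; A/(z−a)² gives −A/(z−a).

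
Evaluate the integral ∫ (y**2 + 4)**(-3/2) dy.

y/(4*sqrt(y**2 + 4)) + C

Substitute y = 2·tan(θ), so dy = 2·sec(θ)^2 dθ and the radical becomes sqrt(y**2 + 4) = 2·sec(θ) by the Pythagorean identity.
Integrate the resulting trig expression in θ, then back-substitute tan(θ) = y/2, sec(θ) = sqrt(y**2 + 4)/2 (absorbing any constant into C).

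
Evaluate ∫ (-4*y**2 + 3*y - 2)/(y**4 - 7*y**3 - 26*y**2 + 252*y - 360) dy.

Factor the denominator: (y - 6)*(y - 5)*(y - 2)*(y + 6).
Partial-fraction decomposition: 41/(264*(y + 6)) - 1/(8*(y - 2)) + 29/(11*(y - 5)) - 8/(3*(y - 6)).
Integrate each term: A/(y−a) contributes A·log|y−a|.

-8*log(y - 6)/3 + 29*log(y - 5)/11 - log(y - 2)/8 + 41*log(y + 6)/264 + C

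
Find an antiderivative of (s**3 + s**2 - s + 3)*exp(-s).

(-s**3 - 4*s**2 - 7*s - 10)*exp(-s) + C

Use integration by parts with u = s**3 + s**2 - s + 3, dv = exp(-s) ds, so v = -exp(-s).
Apply parts 3 times (tabular method): alternate signs, differentiate u down to 0, integrate dv up.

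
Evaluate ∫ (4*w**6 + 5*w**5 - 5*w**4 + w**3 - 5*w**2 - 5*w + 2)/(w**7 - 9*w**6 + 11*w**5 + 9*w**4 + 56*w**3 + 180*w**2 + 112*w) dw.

Factor the denominator: w*(w - 7)*(w - 4)*(w + 1)**2*(w**2 + 4).
Partial-fraction decomposition: -(899*w - 5314)/(5300*(w**2 + 4)) - 163/(1600*(w + 1)) + 1/(40*(w + 1)**2) - 673/(200*(w - 4)) + 180897/(23744*(w - 7)) + 1/(56*w).
Integrate each term; A/(w−a) gives A·log|w−a|; the (Bw+D)/(w²+p²) term gives a log and an atan.

log(w)/56 + 180897*log(w - 7)/23744 - 673*log(w - 4)/200 - 163*log(w + 1)/1600 - 899*log(w**2 + 4)/10600 + 2657*atan(w/2)/5300 - 1/(40*w + 40) + C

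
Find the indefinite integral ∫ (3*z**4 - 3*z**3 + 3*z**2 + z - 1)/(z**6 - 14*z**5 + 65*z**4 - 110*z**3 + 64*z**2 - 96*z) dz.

Factor the denominator: z*(z - 6)*(z - 4)**2*(z**2 + 1).
Partial-fraction decomposition: -(334*z + 265)/(10693*(z**2 + 1)) - 34727/(9248*(z - 4)) - 627/(136*(z - 4)**2) + 3353/(888*(z - 6)) + 1/(96*z).
Integrate each term; A/(z−a) gives A·log|z−a|; the (Bz+D)/(z²+p²) term gives a log and an atan.

log(z)/96 + 3353*log(z - 6)/888 - 34727*log(z - 4)/9248 - 167*log(z**2 + 1)/10693 - 265*atan(z)/10693 + 627/(136*z - 544) + C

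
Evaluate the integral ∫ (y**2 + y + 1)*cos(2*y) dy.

y**2*sin(2*y)/2 + y*sin(2*y)/2 + y*cos(2*y)/2 + sin(2*y)/4 + cos(2*y)/4 + C

Use integration by parts with u = y**2 + y + 1, dv = cos(2*y) dy, so v = sin(2*y)/2.
Apply parts 2 times (tabular method): alternate signs, differentiate u down to 0, integrate dv up.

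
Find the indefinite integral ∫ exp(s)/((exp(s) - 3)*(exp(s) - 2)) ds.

log(exp(s) - 3) - log(exp(s) - 2) + C

Let u = e^s, du = e^s ds.
The integral becomes ∫ du/((u-2)(u-3)); decompose into partial fractions.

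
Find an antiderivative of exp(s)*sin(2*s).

exp(s)*sin(2*s)/5 - 2*exp(s)*cos(2*s)/5 + C

Let I denote the integral. Integrate by parts with u = sin(2*s), dv = exp(s) ds, so v = exp(s): I = exp(s)*sin(2*s) − 2·∫ exp(s)*cos(2*s) ds.
Apply parts again with u = cos(2*s), dv = exp(s) ds: ∫ exp(s)*cos(2*s) ds = exp(s)*cos(2*s) + 2·I. Substituting back brings back I: I = exp(s)*sin(2*s) - 2*exp(s)*cos(2*s) − 4·I.
Solving for I: (1 + 4)·I equals the remaining terms, so I = (1/5)·(exp(s)*sin(2*s) - 2*exp(s)*cos(2*s)).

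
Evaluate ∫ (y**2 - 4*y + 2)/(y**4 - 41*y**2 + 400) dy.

Factor the denominator: (y - 5)*(y - 4)*(y + 4)*(y + 5).
Partial-fraction decomposition: -47/(90*(y + 5)) + 17/(36*(y + 4)) - 1/(36*(y - 4)) + 7/(90*(y - 5)).
Integrate each term: A/(y−a) contributes A·log|y−a|.

7*log(y - 5)/90 - log(y - 4)/36 + 17*log(y + 4)/36 - 47*log(y + 5)/90 + C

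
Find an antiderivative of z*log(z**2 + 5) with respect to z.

z**2*log(z**2 + 5)/2 - z**2/2 + 5*log(z**2 + 5)/2 + C

Let u = z**2 + 5, so du = (2*z) dz.
The integral becomes (1/2)·∫ log(u) du; integrate by parts with u′=log(u), dv′=du.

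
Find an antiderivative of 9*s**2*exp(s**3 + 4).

3*exp(s**3 + 4) + C

Let u = s**3 + 4, so du = (3*s**2) ds.
Rewriting, the integral becomes 3·∫ e^u du = 3·e^u.
Substituting back, u = s**3 + 4.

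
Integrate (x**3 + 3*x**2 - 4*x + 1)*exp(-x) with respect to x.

Use integration by parts with u = x**3 + 3*x**2 - 4*x + 1, dv = exp(-x) dx, so v = -exp(-x).
Apply parts 3 times (tabular method): alternate signs, differentiate u down to 0, integrate dv up.

(-x**3 - 6*x**2 - 8*x - 9)*exp(-x) + C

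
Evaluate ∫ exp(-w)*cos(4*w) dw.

Let I denote the integral. Integrate by parts with u = cos(4*w), dv = exp(-w) dw, so v = -exp(-w): I = -exp(-w)*cos(4*w) − 4·∫ exp(-w)*sin(4*w) dw.
Apply parts again with u = sin(4*w), dv = exp(-w) dw: ∫ exp(-w)*sin(4*w) dw = -exp(-w)*sin(4*w) + 4·I. Substituting back brings back I: I = 4*exp(-w)*sin(4*w) - exp(-w)*cos(4*w) − 16·I.
Solving for I: (1 + 16)·I equals the remaining terms, so I = (1/17)·(4*exp(-w)*sin(4*w) - exp(-w)*cos(4*w)).

4*exp(-w)*sin(4*w)/17 - exp(-w)*cos(4*w)/17 + C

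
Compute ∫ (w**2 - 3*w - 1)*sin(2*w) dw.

Use integration by parts with u = w**2 - 3*w - 1, dv = sin(2*w) dw, so v = -cos(2*w)/2.
Apply parts 2 times (tabular method): alternate signs, differentiate u down to 0, integrate dv up.

-w**2*cos(2*w)/2 + w*sin(2*w)/2 + 3*w*cos(2*w)/2 - 3*sin(2*w)/4 + 3*cos(2*w)/4 + C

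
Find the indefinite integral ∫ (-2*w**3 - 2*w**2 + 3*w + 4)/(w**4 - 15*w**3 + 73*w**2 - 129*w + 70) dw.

-253*log(w - 7)/20 + 281*log(w - 5)/24 - 14*log(w - 2)/15 - log(w - 1)/8 + C

Factor the denominator: (w - 7)*(w - 5)*(w - 2)*(w - 1).
Partial-fraction decomposition: -1/(8*(w - 1)) - 14/(15*(w - 2)) + 281/(24*(w - 5)) - 253/(20*(w - 7)).
Integrate each term: A/(w−a) contributes A·log|w−a|.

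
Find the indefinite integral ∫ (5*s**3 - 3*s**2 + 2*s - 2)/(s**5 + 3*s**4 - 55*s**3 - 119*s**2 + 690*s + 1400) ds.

247*log(s - 5)/1176 - 29*log(s + 2)/245 + 7*log(s + 4)/9 - 313*log(s + 7)/360 - 31/(42*s - 210) + C

Factor the denominator: (s - 5)**2*(s + 2)*(s + 4)*(s + 7).
Partial-fraction decomposition: -313/(360*(s + 7)) + 7/(9*(s + 4)) - 29/(245*(s + 2)) + 247/(1176*(s - 5)) + 31/(42*(s - 5)**2).
Integrate each term; A/(s−a) gives A·log|s−a|; A/(s−a)² gives −A/(s−a).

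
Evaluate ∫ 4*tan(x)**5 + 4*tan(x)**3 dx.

Let u = tan(x), so du = (tan(x)**2 + 1) dx.
Rewriting, the integral becomes 4·∫ u^3 du = 4·u^4/4.
Substituting back, u = tan(x).

tan(x)**4 + C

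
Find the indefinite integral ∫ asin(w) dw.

w*asin(w) + sqrt(-w**2 + 1) + C

Use integration by parts with u = arcsin(w), dv = dw.
Then du = 1/sqrt(-w**2 + 1) dw.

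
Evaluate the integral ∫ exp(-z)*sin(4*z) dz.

Let I denote the integral. Integrate by parts with u = sin(4*z), dv = exp(-z) dz, so v = -exp(-z): I = -exp(-z)*sin(4*z) + 4·∫ exp(-z)*cos(4*z) dz.
Apply parts again with u = cos(4*z), dv = exp(-z) dz: ∫ exp(-z)*cos(4*z) dz = -exp(-z)*cos(4*z) − 4·I. Substituting back brings back I: I = -exp(-z)*sin(4*z) - 4*exp(-z)*cos(4*z) − 16·I.
Solving for I: (1 + 16)·I equals the remaining terms, so I = (1/17)·(-exp(-z)*sin(4*z) - 4*exp(-z)*cos(4*z)).

-exp(-z)*sin(4*z)/17 - 4*exp(-z)*cos(4*z)/17 + C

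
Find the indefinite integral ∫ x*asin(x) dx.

Use integration by parts with u = arcsin(x), dv = x dx.
Then du = 1/sqrt(-x**2 + 1) dx.

x**2*asin(x)/2 + x*sqrt(-x**2 + 1)/4 - asin(x)/4 + C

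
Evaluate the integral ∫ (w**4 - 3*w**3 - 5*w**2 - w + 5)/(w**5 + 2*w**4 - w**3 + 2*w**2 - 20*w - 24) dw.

-5*log(w - 2)/24 - log(w + 1)/6 + 25*log(w + 3)/26 + 43*log(w**2 + 4)/208 - 97*atan(w/2)/104 + C

Factor the denominator: (w - 2)*(w + 1)*(w + 3)*(w**2 + 4).
Partial-fraction decomposition: (43*w - 194)/(104*(w**2 + 4)) + 25/(26*(w + 3)) - 1/(6*(w + 1)) - 5/(24*(w - 2)).
Integrate each term; A/(w−a) gives A·log|w−a|; the (Bw+D)/(w²+p²) term gives a log and an atan.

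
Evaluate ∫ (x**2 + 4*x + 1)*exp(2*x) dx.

Use integration by parts with u = x**2 + 4*x + 1, dv = exp(2*x) dx, so v = exp(2*x)/2.
Apply parts 2 times (tabular method): alternate signs, differentiate u down to 0, integrate dv up.

(2*x**2 + 6*x - 1)*exp(2*x)/4 + C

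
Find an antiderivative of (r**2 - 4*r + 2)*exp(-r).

(-r**2 + 2*r)*exp(-r) + C

Use integration by parts with u = r**2 - 4*r + 2, dv = exp(-r) dr, so v = -exp(-r).
Apply parts 2 times (tabular method): alternate signs, differentiate u down to 0, integrate dv up.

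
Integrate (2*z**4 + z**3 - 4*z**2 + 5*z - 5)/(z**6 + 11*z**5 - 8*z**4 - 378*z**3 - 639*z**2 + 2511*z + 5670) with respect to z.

1295*log(z - 5)/16896 - 163*log(z - 3)/6480 - 4393*log(z + 3)/13824 + 2197*log(z + 6)/891 - 4223*log(z + 7)/1920 - 79/(576*z + 1728) + C

Factor the denominator: (z - 5)*(z - 3)*(z + 3)**2*(z + 6)*(z + 7).
Partial-fraction decomposition: -4223/(1920*(z + 7)) + 2197/(891*(z + 6)) - 4393/(13824*(z + 3)) + 79/(576*(z + 3)**2) - 163/(6480*(z - 3)) + 1295/(16896*(z - 5)).
Integrate each term; A/(z−a) gives A·log|z−a|; A/(z−a)² gives −A/(z−a).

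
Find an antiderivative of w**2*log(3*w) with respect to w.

Use integration by parts with u = log(3*w), dv = w**2 dw.
Then du = 1/w dw and v = w**3/3.

w**3*(log(w) + log(3))/3 - w**3/9 + C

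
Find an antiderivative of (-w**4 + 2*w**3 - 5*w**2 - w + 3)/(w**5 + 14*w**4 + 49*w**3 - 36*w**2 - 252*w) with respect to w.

Factor the denominator: w*(w - 2)*(w + 3)*(w + 6)*(w + 7).
Partial-fraction decomposition: -1661/(126*(w + 7)) + 211/(16*(w + 6)) - 29/(30*(w + 3)) - 19/(720*(w - 2)) - 1/(84*w).
Integrate each term: A/(w−a) contributes A·log|w−a|.

-log(w)/84 - 19*log(w - 2)/720 - 29*log(w + 3)/30 + 211*log(w + 6)/16 - 1661*log(w + 7)/126 + C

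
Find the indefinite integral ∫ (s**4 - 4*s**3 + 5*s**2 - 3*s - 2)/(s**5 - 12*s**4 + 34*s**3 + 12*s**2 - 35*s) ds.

2*log(s)/35 + 417*log(s - 7)/224 - 233*log(s - 5)/240 - log(s - 1)/16 + 11*log(s + 1)/96 + C

Factor the denominator: s*(s - 7)*(s - 5)*(s - 1)*(s + 1).
Partial-fraction decomposition: 11/(96*(s + 1)) - 1/(16*(s - 1)) - 233/(240*(s - 5)) + 417/(224*(s - 7)) + 2/(35*s).
Integrate each term: A/(s−a) contributes A·log|s−a|.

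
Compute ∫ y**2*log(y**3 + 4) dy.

Let u = y**3 + 4, so du = (3*y**2) dy.
The integral becomes (1/3)·∫ log(u) du; integrate by parts with u′=log(u), dv′=du.

y**3*log(y**3 + 4)/3 - y**3/3 + 4*log(y**3 + 4)/3 + C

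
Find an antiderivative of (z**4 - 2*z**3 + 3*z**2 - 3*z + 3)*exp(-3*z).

(-27*z**4 + 18*z**3 - 63*z**2 + 39*z - 68)*exp(-3*z)/81 + C

Use integration by parts with u = z**4 - 2*z**3 + 3*z**2 - 3*z + 3, dv = exp(-3*z) dz, so v = -exp(-3*z)/3.
Apply parts 4 times (tabular method): alternate signs, differentiate u down to 0, integrate dv up.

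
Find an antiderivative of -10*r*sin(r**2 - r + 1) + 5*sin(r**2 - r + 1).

Let u = r**2 - r + 1, so du = (2*r - 1) dr.
Rewriting, the integral becomes -5·∫ sin(u) du = -5·-cos(u).
Substituting back, u = r**2 - r + 1.

5*cos(r**2 - r + 1) + C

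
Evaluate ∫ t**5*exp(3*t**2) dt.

(9*t**4 - 6*t**2 + 2)*exp(3*t**2)/54 + C

Let u = t², du = 2t dt; rewrite as (1/2)∫ u^2·exp(3u) du.
Now integrate by parts 2 times.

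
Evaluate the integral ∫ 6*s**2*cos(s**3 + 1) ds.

2*sin(s**3 + 1) + C

Let u = s**3 + 1, so du = (3*s**2) ds.
Rewriting, the integral becomes 2·∫ cos(u) du = 2·sin(u).
Substituting back, u = s**3 + 1.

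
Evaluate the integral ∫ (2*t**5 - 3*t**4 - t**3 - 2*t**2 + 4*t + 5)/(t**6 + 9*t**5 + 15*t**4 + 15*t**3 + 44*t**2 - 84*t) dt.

Factor the denominator: t*(t - 1)*(t + 3)*(t + 7)*(t**2 + 4).
Partial-fraction decomposition: -(623*t + 1628)/(2756*(t**2 + 4)) + 40595/(11872*(t + 7)) - 727/(624*(t + 3)) + 1/(32*(t - 1)) - 5/(84*t).
Integrate each term; A/(t−a) gives A·log|t−a|; the (Bt+D)/(t²+p²) term gives a log and an atan.

-5*log(t)/84 + log(t - 1)/32 - 727*log(t + 3)/624 + 40595*log(t + 7)/11872 - 623*log(t**2 + 4)/5512 - 407*atan(t/2)/1378 + C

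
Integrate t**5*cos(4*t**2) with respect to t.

t**4*sin(4*t**2)/8 + t**2*cos(4*t**2)/16 - sin(4*t**2)/64 + C

Let u = t², du = 2t dt; rewrite as (1/2)∫ u^2·cos(4u) du.
Now integrate by parts 2 times.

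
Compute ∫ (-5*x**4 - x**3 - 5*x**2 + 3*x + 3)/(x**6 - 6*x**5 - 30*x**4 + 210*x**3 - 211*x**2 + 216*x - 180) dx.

-457*log(x - 6)/148 + 3357*log(x - 5)/1144 - log(x - 1)/56 + 2153*log(x + 6)/11396 - 17*log(x**2 + 1)/1924 + 3*atan(x)/481 + C

Factor the denominator: (x - 6)*(x - 5)*(x - 1)*(x + 6)*(x**2 + 1).
Partial-fraction decomposition: -(17*x - 6)/(962*(x**2 + 1)) + 2153/(11396*(x + 6)) - 1/(56*(x - 1)) + 3357/(1144*(x - 5)) - 457/(148*(x - 6)).
Integrate each term; A/(x−a) gives A·log|x−a|; the (Bx+D)/(x²+p²) term gives a log and an atan.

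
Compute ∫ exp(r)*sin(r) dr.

Let I denote the integral. Integrate by parts with u = sin(r), dv = exp(r) dr, so v = exp(r): I = exp(r)*sin(r) − ∫ exp(r)*cos(r) dr.
Apply parts again with u = cos(r), dv = exp(r) dr: ∫ exp(r)*cos(r) dr = exp(r)*cos(r) + I. Substituting back brings back I: I = exp(r)*sin(r) - exp(r)*cos(r) − I.
Solving for I: (1 + 1)·I equals the remaining terms, so I = (1/2)·(exp(r)*sin(r) - exp(r)*cos(r)).

exp(r)*sin(r)/2 - exp(r)*cos(r)/2 + C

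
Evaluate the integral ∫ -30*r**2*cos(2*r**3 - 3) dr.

Let u = 2*r**3 - 3, so du = (6*r**2) dr.
Rewriting, the integral becomes -5·∫ cos(u) du = -5·sin(u).
Substituting back, u = 2*r**3 - 3.

-5*sin(2*r**3 - 3) + C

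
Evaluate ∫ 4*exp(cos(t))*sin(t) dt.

Let u = cos(t), so du = (-sin(t)) dt.
Rewriting, the integral becomes -4·∫ e^u du = -4·e^u.
Substituting back, u = cos(t).

-4*exp(cos(t)) + C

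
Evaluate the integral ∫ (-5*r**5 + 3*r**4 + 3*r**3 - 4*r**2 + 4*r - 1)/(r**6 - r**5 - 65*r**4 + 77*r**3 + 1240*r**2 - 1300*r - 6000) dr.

772148*log(r - 5)/148225 - 1403*log(r - 4)/180 - 53*log(r + 2)/1176 + 1417*log(r + 5)/225 - 41951*log(r + 6)/4840 + 6728/(385*r - 1925) + C

Factor the denominator: (r - 5)**2*(r - 4)*(r + 2)*(r + 5)*(r + 6).
Partial-fraction decomposition: -41951/(4840*(r + 6)) + 1417/(225*(r + 5)) - 53/(1176*(r + 2)) - 1403/(180*(r - 4)) + 772148/(148225*(r - 5)) - 6728/(385*(r - 5)**2).
Integrate each term; A/(r−a) gives A·log|r−a|; A/(r−a)² gives −A/(r−a).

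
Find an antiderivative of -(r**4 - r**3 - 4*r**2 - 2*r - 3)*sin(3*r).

Use integration by parts with u = r**4 - r**3 - 4*r**2 - 2*r - 3, dv = -sin(3*r) dr, so v = cos(3*r)/3.
Apply parts 4 times (tabular method): alternate signs, differentiate u down to 0, integrate dv up.

r**4*cos(3*r)/3 - 4*r**3*sin(3*r)/9 - r**3*cos(3*r)/3 + r**2*sin(3*r)/3 - 16*r**2*cos(3*r)/9 + 32*r*sin(3*r)/27 - 4*r*cos(3*r)/9 + 4*sin(3*r)/27 - 49*cos(3*r)/81 + C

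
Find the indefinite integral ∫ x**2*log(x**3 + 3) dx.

Let u = x**3 + 3, so du = (3*x**2) dx.
The integral becomes (1/3)·∫ log(u) du; integrate by parts with u′=log(u), dv′=du.

x**3*log(x**3 + 3)/3 - x**3/3 + log(x**3 + 3) + C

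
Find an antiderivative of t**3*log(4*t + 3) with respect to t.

t**4*log(4*t + 3)/4 - t**4/16 + t**3/16 - 9*t**2/128 + 27*t/256 - 81*log(4*t + 3)/1024 + C

Use integration by parts with u = log(4*t + 3), dv = t**3 dt.
Then du = 4/(4*t + 3) dt and v = t**4/4.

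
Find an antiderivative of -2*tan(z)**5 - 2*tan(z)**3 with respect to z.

Let u = tan(z), so du = (tan(z)**2 + 1) dz.
Rewriting, the integral becomes -2·∫ u^3 du = -2·u^4/4.
Substituting back, u = tan(z).

-tan(z)**4/2 + C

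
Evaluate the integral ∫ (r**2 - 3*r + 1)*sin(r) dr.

Use integration by parts with u = r**2 - 3*r + 1, dv = sin(r) dr, so v = -cos(r).
Apply parts 2 times (tabular method): alternate signs, differentiate u down to 0, integrate dv up.

-r**2*cos(r) + 2*r*sin(r) + 3*r*cos(r) - 3*sin(r) + cos(r) + C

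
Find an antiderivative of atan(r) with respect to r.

r*atan(r) - log(r**2 + 1)/2 + C

Use integration by parts with u = arctan(r), dv = dr.
Then du = 1/(r**2 + 1) dr.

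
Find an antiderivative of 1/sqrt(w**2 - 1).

log(w + sqrt(w**2 - 1)) + C

Substitute w = sec(θ), so dw = sec(θ)*tan(θ) dθ and the radical becomes sqrt(w**2 - 1) = tan(θ) by the Pythagorean identity.
Integrate the resulting trig expression in θ, then back-substitute sec(θ) = w, tan(θ) = sqrt(w**2 - 1) (absorbing any constant into C).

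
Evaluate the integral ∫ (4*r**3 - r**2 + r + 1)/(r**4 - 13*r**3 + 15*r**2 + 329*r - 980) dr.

245*log(r - 7)/432 + 245*log(r - 4)/81 + 529*log(r + 5)/1296 - 1331/(36*r - 252) + C

Factor the denominator: (r - 7)**2*(r - 4)*(r + 5).
Partial-fraction decomposition: 529/(1296*(r + 5)) + 245/(81*(r - 4)) + 245/(432*(r - 7)) + 1331/(36*(r - 7)**2).
Integrate each term; A/(r−a) gives A·log|r−a|; A/(r−a)² gives −A/(r−a).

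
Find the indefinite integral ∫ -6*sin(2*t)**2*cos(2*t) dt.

-sin(2*t)**3 + C

Let u = sin(2*t), so du = (2*cos(2*t)) dt.
Rewriting, the integral becomes -3·∫ u^2 du = -3·u^3/3.
Substituting back, u = sin(2*t).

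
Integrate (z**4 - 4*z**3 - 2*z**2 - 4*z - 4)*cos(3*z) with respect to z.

Use integration by parts with u = z**4 - 4*z**3 - 2*z**2 - 4*z - 4, dv = cos(3*z) dz, so v = sin(3*z)/3.
Apply parts 4 times (tabular method): alternate signs, differentiate u down to 0, integrate dv up.

z**4*sin(3*z)/3 - 4*z**3*sin(3*z)/3 + 4*z**3*cos(3*z)/9 - 10*z**2*sin(3*z)/9 - 4*z**2*cos(3*z)/3 - 4*z*sin(3*z)/9 - 20*z*cos(3*z)/27 - 88*sin(3*z)/81 - 4*cos(3*z)/27 + C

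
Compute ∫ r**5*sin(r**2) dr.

Let u = r², du = 2r dr; rewrite as (1/2)∫ u^2·sin(1u) du.
Now integrate by parts 2 times.

-r**4*cos(r**2)/2 + r**2*sin(r**2) + cos(r**2) + C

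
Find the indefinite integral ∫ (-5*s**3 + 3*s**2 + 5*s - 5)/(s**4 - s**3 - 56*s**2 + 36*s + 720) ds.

Factor the denominator: (s - 6)*(s - 5)*(s + 4)*(s + 6).
Partial-fraction decomposition: -1153/(264*(s + 6)) + 343/(180*(s + 4)) + 530/(99*(s - 5)) - 947/(120*(s - 6)).
Integrate each term: A/(s−a) contributes A·log|s−a|.

-947*log(s - 6)/120 + 530*log(s - 5)/99 + 343*log(s + 4)/180 - 1153*log(s + 6)/264 + C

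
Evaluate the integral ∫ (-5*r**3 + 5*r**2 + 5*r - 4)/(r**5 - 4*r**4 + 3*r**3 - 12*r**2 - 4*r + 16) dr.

Factor the denominator: (r - 4)*(r - 1)*(r + 1)*(r**2 + 4).
Partial-fraction decomposition: (19*r - 49)/(25*(r**2 + 4)) + 1/(50*(r + 1)) - 1/(30*(r - 1)) - 56/(75*(r - 4)).
Integrate each term; A/(r−a) gives A·log|r−a|; the (Br+D)/(r²+p²) term gives a log and an atan.

-56*log(r - 4)/75 - log(r - 1)/30 + log(r + 1)/50 + 19*log(r**2 + 4)/50 - 49*atan(r/2)/50 + C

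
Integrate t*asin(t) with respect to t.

t**2*asin(t)/2 + t*sqrt(-t**2 + 1)/4 - asin(t)/4 + C

Use integration by parts with u = arcsin(t), dv = t dt.
Then du = 1/sqrt(-t**2 + 1) dt.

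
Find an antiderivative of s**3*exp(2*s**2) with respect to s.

(2*s**2 - 1)*exp(2*s**2)/8 + C

Let u = s², du = 2s ds; rewrite as (1/2)∫ u^1·exp(2u) du.
Now integrate by parts 1 time.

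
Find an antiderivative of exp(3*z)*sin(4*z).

Let I denote the integral. Integrate by parts with u = sin(4*z), dv = exp(3*z) dz, so v = exp(3*z)/3: I = exp(3*z)*sin(4*z)/3 − (4/3)·∫ exp(3*z)*cos(4*z) dz.
Apply parts again with u = cos(4*z), dv = exp(3*z) dz: ∫ exp(3*z)*cos(4*z) dz = exp(3*z)*cos(4*z)/3 + (4/3)·I. Substituting back brings back I: I = exp(3*z)*sin(4*z)/3 - 4*exp(3*z)*cos(4*z)/9 − (16/9)·I.
Solving for I: (1 + 16/9)·I equals the remaining terms, so I = (9/25)·(exp(3*z)*sin(4*z)/3 - 4*exp(3*z)*cos(4*z)/9).

3*exp(3*z)*sin(4*z)/25 - 4*exp(3*z)*cos(4*z)/25 + C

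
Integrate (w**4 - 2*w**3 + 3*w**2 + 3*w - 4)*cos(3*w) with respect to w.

w**4*sin(3*w)/3 - 2*w**3*sin(3*w)/3 + 4*w**3*cos(3*w)/9 + 5*w**2*sin(3*w)/9 - 2*w**2*cos(3*w)/3 + 13*w*sin(3*w)/9 + 10*w*cos(3*w)/27 - 118*sin(3*w)/81 + 13*cos(3*w)/27 + C

Use integration by parts with u = w**4 - 2*w**3 + 3*w**2 + 3*w - 4, dv = cos(3*w) dw, so v = sin(3*w)/3.
Apply parts 4 times (tabular method): alternate signs, differentiate u down to 0, integrate dv up.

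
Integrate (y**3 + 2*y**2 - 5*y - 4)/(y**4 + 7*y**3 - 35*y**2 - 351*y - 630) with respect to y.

Factor the denominator: (y - 7)*(y + 3)*(y + 5)*(y + 6).
Partial-fraction decomposition: 118/(39*(y + 6)) - 9/(4*(y + 5)) - 1/(30*(y + 3)) + 67/(260*(y - 7)).
Integrate each term: A/(y−a) contributes A·log|y−a|.

67*log(y - 7)/260 - log(y + 3)/30 - 9*log(y + 5)/4 + 118*log(y + 6)/39 + C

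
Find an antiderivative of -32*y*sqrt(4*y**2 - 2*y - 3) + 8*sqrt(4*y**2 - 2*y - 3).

Let u = 4*y**2 - 2*y - 3, so du = (8*y - 2) dy.
Rewriting, the integral becomes -4·∫ √u du = -4·(2/3)u^(3/2).
Substituting back, u = 4*y**2 - 2*y - 3.

-8*(4*y**2 - 2*y - 3)**(3/2)/3 + C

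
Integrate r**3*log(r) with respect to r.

r**4*log(r)/4 - r**4/16 + C

Use integration by parts with u = log(r), dv = r**3 dr.
Then du = 1/r dr and v = r**4/4.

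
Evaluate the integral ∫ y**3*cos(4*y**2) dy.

Let u = y², du = 2y dy; rewrite as (1/2)∫ u^1·cos(4u) du.
Now integrate by parts 1 time.

y**2*sin(4*y**2)/8 + cos(4*y**2)/32 + C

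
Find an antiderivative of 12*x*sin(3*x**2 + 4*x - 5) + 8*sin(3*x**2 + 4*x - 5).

Let u = 3*x**2 + 4*x - 5, so du = (6*x + 4) dx.
Rewriting, the integral becomes 2·∫ sin(u) du = 2·-cos(u).
Substituting back, u = 3*x**2 + 4*x - 5.

-2*cos(3*x**2 + 4*x - 5) + C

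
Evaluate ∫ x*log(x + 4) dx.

x**2*log(x + 4)/2 - x**2/4 + 2*x - 8*log(x + 4) + C

Use integration by parts with u = log(x + 4), dv = x dx.
Then du = 1/(x + 4) dx and v = x**2/2.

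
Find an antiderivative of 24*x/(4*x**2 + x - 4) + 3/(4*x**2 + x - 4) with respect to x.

3*log(4*x**2 + x - 4) + C

Let u = 4*x**2 + x - 4, so du = (8*x + 1) dx.
Rewriting, the integral becomes 3·∫ 1/u du = 3·log(u).
Substituting back, u = 4*x**2 + x - 4.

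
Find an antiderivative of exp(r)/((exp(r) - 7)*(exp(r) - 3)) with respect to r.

Let u = e^r, du = e^r dr.
The integral becomes ∫ du/((u-3)(u-7)); decompose into partial fractions.

log(exp(r) - 7)/4 - log(exp(r) - 3)/4 + C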